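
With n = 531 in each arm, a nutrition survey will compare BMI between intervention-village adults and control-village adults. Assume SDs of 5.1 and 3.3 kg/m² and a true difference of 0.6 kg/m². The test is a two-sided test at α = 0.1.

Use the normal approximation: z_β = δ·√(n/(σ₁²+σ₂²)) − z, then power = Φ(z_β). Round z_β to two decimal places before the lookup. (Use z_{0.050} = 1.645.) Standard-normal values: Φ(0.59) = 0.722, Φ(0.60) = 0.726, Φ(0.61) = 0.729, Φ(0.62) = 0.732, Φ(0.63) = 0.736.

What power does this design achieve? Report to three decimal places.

z_β = δ·√(n/(σ₁²+σ₂²)) − z_{α/2}
    = 0.6 · √(531/36.9) − 1.645
    = 0.6 · 3.79345 − 1.645
    = 2.2761 − 1.645 = 0.6311 → 0.63
Power = Φ(0.63) = 0.736.

Power ≈ 0.736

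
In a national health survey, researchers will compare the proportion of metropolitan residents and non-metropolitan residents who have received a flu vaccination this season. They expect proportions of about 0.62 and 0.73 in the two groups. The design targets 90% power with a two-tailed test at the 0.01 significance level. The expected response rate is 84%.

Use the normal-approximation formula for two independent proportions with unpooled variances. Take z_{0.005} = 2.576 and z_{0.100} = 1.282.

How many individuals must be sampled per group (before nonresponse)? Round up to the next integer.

n = (z_{α/2} + z_β)² · [p₁(1−p₁) + p₂(1−p₂)] / (p₁ − p₂)²
  = (2.576 + 1.282)² · (0.62·0.38 + 0.73·0.27) / (-0.11)²
  = (3.858)² · (0.2356 + 0.1971) / 0.0121
  = 14.8842 · 0.4327 / 0.0121
  = 532.26
Adjust for 84% response: 532.26 / 0.84 = 633.65.
Round up → n = 634 per group.

n = 634 per group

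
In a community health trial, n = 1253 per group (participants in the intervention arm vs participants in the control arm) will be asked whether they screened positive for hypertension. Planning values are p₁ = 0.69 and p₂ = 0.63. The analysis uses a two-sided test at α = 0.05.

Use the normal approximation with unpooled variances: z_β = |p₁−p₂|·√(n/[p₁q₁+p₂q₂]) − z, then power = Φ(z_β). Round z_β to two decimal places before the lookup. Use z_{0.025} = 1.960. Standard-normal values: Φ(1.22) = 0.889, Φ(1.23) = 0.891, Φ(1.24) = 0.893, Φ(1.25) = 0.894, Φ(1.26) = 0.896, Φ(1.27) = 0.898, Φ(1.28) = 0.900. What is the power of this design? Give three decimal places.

z_β = |p₁−p₂|·√(n/[p₁q₁+p₂q₂]) − z_{α/2}
    = 0.06 · √(1253/0.4470) − 1.960
    = 0.06 · 52.9446 − 1.960
    = 3.1767 − 1.960 = 1.2167 → 1.22
Power = Φ(1.22) = 0.889.

Power ≈ 0.889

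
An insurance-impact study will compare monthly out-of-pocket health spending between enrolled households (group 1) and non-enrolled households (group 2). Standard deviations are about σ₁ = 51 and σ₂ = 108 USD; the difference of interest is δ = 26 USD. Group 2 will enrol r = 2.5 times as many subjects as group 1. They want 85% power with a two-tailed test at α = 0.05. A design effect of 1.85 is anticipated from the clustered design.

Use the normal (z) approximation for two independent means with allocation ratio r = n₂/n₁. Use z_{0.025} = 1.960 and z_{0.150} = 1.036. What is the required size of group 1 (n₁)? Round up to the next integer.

n₁ = 179

n₁ = (z_{α/2} + z_β)² · (σ₁² + σ₂²/r) / δ²
   = (1.960 + 1.036)² · (51² + 108²/2.5) / 26²
   = 8.9760 · (2601 + 4665.6) / 676
   = 8.9760 · 7266.6 / 676
   = 96.49
Design effect: 1.85 × 96.49 = 178.50.
Round up → n₁ = 179; n₂ = r·n₁ = 2.5 × 179 = 448.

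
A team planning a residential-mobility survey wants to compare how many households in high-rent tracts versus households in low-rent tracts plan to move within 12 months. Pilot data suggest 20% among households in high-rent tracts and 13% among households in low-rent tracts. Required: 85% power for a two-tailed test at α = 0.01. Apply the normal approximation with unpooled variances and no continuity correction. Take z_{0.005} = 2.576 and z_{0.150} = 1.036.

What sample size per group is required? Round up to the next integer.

n = (z_{α/2} + z_β)² · [p₁(1−p₁) + p₂(1−p₂)] / (p₁ − p₂)²
  = (2.576 + 1.036)² · (0.20·0.80 + 0.13·0.87) / (0.07)²
  = (3.612)² · (0.1600 + 0.1131) / 0.0049
  = 13.0465 · 0.2731 / 0.0049
  = 727.15
Round up → n = 728 per group.

n = 728 per group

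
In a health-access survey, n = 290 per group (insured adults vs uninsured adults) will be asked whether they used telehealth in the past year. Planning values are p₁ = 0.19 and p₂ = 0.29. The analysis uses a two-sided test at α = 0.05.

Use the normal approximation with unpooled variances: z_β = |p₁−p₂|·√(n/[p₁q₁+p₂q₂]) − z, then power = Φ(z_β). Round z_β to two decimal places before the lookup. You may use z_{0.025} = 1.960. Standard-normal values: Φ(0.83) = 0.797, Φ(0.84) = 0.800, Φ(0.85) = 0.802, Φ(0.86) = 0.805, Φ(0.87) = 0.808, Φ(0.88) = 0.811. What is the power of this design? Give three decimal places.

Power ≈ 0.811

z_β = |p₁−p₂|·√(n/[p₁q₁+p₂q₂]) − z_{α/2}
    = 0.10 · √(290/0.3598) − 1.960
    = 0.10 · 28.3902 − 1.960
    = 2.8390 − 1.960 = 0.8790 → 0.88
Power = Φ(0.88) = 0.811.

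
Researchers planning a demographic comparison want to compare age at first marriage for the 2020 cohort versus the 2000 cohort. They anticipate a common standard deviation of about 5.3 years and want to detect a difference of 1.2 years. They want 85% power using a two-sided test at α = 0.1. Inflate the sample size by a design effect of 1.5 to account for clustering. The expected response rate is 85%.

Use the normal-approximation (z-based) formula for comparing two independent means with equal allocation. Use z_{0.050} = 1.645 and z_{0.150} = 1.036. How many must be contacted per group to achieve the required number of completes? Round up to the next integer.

n = 495 per group

n = (z_{α/2} + z_β)² · (σ₁² + σ₂²) / δ²
  = (1.645 + 1.036)² · (2·5.3² = 56.18) / 1.2²
  = 7.1878 · 56.18 / 1.44
  = 280.42
Design effect: 1.5 × 280.42 = 420.63.
Adjust for 85% response: 420.63 / 0.85 = 494.86.
Round up → n = 495 per group.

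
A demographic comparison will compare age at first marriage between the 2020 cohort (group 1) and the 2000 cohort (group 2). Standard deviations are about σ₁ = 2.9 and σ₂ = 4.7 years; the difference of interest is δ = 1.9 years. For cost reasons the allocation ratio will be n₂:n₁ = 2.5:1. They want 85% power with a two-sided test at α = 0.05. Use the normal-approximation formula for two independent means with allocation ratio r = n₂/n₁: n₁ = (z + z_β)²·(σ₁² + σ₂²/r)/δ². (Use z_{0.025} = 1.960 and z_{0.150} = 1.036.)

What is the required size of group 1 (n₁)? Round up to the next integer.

n₁ = (z_{α/2} + z_β)² · (σ₁² + σ₂²/r) / δ²
   = (1.960 + 1.036)² · (2.9² + 4.7²/2.5) / 1.9²
   = 8.9760 · (8.41 + 8.836) / 3.61
   = 8.9760 · 17.246 / 3.61
   = 42.88
Round up → n₁ = 43; n₂ = r·n₁ = 2.5 × 43 = 108.

n₁ = 43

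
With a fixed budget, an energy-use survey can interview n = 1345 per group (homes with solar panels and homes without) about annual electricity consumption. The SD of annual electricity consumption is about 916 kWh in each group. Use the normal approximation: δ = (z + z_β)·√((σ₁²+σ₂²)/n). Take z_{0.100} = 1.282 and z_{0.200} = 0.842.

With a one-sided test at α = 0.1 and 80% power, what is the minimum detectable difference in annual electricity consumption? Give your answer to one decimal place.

Minimum detectable difference ≈ 75.0 kWh

δ = (z_α + z_β) · √((σ₁²+σ₂²)/n)
  = (1.282 + 0.842) · √(1678112/1345)
  = 2.124 · √1247.7
  = 2.124 · 35.3223
  = 75.0246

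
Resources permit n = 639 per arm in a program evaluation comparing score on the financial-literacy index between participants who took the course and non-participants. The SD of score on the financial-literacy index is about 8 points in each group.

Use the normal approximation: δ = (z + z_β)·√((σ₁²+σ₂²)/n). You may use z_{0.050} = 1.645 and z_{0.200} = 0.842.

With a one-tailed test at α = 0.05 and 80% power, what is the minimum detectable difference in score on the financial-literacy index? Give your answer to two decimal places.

δ = (z_α + z_β) · √((σ₁²+σ₂²)/n)
  = (1.645 + 0.842) · √(128/639)
  = 2.487 · √0.20031
  = 2.487 · 0.4476
  = 1.1131

Minimum detectable difference ≈ 1.11 points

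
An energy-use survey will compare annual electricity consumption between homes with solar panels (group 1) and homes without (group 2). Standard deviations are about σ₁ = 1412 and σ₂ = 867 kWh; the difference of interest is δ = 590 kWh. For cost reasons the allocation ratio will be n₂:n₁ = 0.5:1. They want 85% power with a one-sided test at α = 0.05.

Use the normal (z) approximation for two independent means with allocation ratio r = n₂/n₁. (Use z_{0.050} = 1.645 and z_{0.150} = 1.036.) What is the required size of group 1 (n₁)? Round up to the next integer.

n₁ = 73

n₁ = (z_α + z_β)² · (σ₁² + σ₂²/r) / δ²
   = (1.645 + 1.036)² · (1412² + 867²/0.5) / 590²
   = 7.1878 · (1993744 + 1503378) / 348100
   = 7.1878 · 3497122 / 348100
   = 72.21
Round up → n₁ = 73; n₂ = r·n₁ = 0.5 × 73 = 37.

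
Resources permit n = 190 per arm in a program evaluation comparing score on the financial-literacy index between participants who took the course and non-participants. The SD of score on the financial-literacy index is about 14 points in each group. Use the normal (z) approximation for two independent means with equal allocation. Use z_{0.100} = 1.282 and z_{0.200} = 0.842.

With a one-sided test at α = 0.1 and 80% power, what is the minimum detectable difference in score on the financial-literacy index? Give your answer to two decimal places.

Minimum detectable difference ≈ 3.05 points

δ = (z_α + z_β) · √((σ₁²+σ₂²)/n)
  = (1.282 + 0.842) · √(392/190)
  = 2.124 · √2.0632
  = 2.124 · 1.4364
  = 3.0508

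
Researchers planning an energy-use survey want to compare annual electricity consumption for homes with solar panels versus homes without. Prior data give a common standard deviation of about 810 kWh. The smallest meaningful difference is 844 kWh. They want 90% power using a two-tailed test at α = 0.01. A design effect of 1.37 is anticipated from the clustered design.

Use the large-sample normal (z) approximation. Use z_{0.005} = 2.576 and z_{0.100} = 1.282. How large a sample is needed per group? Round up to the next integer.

n = (z_{α/2} + z_β)² · (σ₁² + σ₂²) / δ²
  = (2.576 + 1.282)² · (2·810² = 1312200) / 844²
  = 14.8842 · 1312200 / 712336
  = 27.42
Design effect: 1.37 × 27.42 = 37.56.
Round up → n = 38 per group.

n = 38 per group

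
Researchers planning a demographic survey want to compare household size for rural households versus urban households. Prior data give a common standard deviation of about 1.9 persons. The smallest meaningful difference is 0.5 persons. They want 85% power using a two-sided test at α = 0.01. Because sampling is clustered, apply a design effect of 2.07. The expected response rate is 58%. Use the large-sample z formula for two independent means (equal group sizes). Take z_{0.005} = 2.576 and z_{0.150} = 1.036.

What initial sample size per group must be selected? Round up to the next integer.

n = 1345 per group

n = (z_{α/2} + z_β)² · (σ₁² + σ₂²) / δ²
  = (2.576 + 1.036)² · (2·1.9² = 7.22) / 0.5²
  = 13.0465 · 7.22 / 0.25
  = 376.78
Design effect: 2.07 × 376.78 = 779.94.
Adjust for 58% response: 779.94 / 0.58 = 1344.73.
Round up → n = 1345 per group.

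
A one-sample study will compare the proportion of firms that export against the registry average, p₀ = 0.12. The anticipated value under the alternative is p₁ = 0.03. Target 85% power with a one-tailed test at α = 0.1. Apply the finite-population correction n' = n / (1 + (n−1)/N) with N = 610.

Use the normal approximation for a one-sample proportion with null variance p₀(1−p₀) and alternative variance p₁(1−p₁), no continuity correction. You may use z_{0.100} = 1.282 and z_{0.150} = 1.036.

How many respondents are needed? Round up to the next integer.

n = 41

n = [z_α·√(p₀q₀) + z_β·√(p₁q₁)]² / (p₁ − p₀)²
  = [1.282·√(0.12·0.88) + 1.036·√(0.03·0.97)]² / (-0.09)²
  = [1.282·0.3250 + 1.036·0.1706]² / 0.0081
  = [0.5933]² / 0.0081
  = 43.46
Finite-population correction (N = 610): 43.46 / (1 + (43.46 − 1)/610) = 40.63.
Round up → n = 41.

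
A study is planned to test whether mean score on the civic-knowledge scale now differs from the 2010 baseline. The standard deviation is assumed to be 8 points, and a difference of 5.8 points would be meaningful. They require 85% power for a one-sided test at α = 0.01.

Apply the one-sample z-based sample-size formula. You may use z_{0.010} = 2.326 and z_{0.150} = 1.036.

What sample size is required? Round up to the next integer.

n = (z_α + z_β)² · σ² / δ²
  = (2.326 + 1.036)² · 8² / 5.8²
  = 11.3030 · 64 / 33.64
  = 21.50
Round up → n = 22.

n = 22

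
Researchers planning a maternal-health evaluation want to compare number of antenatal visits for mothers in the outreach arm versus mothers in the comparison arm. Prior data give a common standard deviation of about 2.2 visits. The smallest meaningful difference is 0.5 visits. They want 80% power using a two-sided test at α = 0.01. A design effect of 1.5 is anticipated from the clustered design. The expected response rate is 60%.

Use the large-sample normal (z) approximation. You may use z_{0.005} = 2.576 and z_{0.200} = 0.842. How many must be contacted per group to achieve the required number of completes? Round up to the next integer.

n = (z_{α/2} + z_β)² · (σ₁² + σ₂²) / δ²
  = (2.576 + 0.842)² · (2·2.2² = 9.68) / 0.5²
  = 11.6827 · 9.68 / 0.25
  = 452.36
Design effect: 1.5 × 452.36 = 678.53.
Adjust for 60% response: 678.53 / 0.60 = 1130.89.
Round up → n = 1131 per group.

n = 1131 per group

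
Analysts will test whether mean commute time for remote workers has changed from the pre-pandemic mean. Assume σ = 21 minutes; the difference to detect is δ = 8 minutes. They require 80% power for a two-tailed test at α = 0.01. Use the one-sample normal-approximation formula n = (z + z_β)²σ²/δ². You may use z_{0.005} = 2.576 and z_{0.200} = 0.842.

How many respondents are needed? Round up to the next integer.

n = (z_{α/2} + z_β)² · σ² / δ²
  = (2.576 + 0.842)² · 21² / 8²
  = 11.6827 · 441 / 64
  = 80.50
Round up → n = 81.

n = 81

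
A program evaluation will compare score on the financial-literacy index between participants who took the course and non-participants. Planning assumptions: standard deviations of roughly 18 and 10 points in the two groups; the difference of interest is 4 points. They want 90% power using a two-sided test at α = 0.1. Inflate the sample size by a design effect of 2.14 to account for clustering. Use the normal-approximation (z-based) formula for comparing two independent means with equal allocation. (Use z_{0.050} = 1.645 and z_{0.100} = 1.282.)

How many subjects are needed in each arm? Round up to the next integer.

n = 486 per group

n = (z_{α/2} + z_β)² · (σ₁² + σ₂²) / δ²
  = (1.645 + 1.282)² · (18² + 10² = 424) / 4²
  = 8.5673 · 424 / 16
  = 227.03
Design effect: 2.14 × 227.03 = 485.85.
Round up → n = 486 per group.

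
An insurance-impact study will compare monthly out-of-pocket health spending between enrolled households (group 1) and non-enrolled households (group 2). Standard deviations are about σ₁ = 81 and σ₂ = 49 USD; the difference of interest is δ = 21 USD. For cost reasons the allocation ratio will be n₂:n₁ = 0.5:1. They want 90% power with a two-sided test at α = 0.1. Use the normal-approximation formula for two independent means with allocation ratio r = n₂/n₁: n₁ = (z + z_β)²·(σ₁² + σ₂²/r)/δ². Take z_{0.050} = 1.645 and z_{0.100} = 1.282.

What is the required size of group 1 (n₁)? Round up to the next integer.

n₁ = 221

n₁ = (z_{α/2} + z_β)² · (σ₁² + σ₂²/r) / δ²
   = (1.645 + 1.282)² · (81² + 49²/0.5) / 21²
   = 8.5673 · (6561 + 4802) / 441
   = 8.5673 · 11363 / 441
   = 220.75
Round up → n₁ = 221; n₂ = r·n₁ = 0.5 × 221 = 111.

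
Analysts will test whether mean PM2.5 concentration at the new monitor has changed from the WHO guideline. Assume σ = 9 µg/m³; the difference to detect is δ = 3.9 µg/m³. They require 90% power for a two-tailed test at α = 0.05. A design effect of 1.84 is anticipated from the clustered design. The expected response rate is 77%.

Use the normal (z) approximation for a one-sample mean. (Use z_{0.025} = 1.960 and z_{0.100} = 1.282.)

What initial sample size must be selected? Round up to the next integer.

n = 134

n = (z_{α/2} + z_β)² · σ² / δ²
  = (1.960 + 1.282)² · 9² / 3.9²
  = 10.5106 · 81 / 15.21
  = 55.97
Design effect: 1.84 × 55.97 = 102.99.
Adjust for 77% response: 102.99 / 0.77 = 133.75.
Round up → n = 134.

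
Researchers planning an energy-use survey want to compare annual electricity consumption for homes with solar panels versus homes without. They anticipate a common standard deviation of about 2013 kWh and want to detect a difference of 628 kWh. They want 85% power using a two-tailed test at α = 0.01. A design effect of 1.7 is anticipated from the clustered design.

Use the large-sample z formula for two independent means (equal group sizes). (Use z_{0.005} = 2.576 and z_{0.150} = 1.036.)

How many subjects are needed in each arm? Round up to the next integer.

n = 456 per group

n = (z_{α/2} + z_β)² · (σ₁² + σ₂²) / δ²
  = (2.576 + 1.036)² · (2·2013² = 8104338) / 628²
  = 13.0465 · 8104338 / 394384
  = 268.10
Design effect: 1.7 × 268.10 = 455.77.
Round up → n = 456 per group.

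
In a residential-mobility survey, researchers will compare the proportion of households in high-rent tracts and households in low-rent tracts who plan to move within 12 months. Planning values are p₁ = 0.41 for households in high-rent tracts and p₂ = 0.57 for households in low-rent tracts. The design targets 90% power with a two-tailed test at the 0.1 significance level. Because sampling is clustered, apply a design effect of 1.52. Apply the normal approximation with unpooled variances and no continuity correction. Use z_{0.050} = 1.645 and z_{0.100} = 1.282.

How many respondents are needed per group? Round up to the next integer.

n = (z_{α/2} + z_β)² · [p₁(1−p₁) + p₂(1−p₂)] / (p₁ − p₂)²
  = (1.645 + 1.282)² · (0.41·0.59 + 0.57·0.43) / (-0.16)²
  = (2.927)² · (0.2419 + 0.2451) / 0.0256
  = 8.5673 · 0.4870 / 0.0256
  = 162.98
Design effect: 1.52 × 162.98 = 247.73.
Round up → n = 248 per group.

n = 248 per group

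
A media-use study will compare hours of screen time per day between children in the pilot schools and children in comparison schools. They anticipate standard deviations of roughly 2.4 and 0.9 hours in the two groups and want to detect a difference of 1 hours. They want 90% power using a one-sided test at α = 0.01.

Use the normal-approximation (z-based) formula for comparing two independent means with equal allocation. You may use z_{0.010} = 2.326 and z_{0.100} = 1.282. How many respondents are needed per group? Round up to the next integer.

n = 86 per group

n = (z_α + z_β)² · (σ₁² + σ₂²) / δ²
  = (2.326 + 1.282)² · (2.4² + 0.9² = 6.57) / 1²
  = 13.0177 · 6.57 / 1
  = 85.53
Round up → n = 86 per group.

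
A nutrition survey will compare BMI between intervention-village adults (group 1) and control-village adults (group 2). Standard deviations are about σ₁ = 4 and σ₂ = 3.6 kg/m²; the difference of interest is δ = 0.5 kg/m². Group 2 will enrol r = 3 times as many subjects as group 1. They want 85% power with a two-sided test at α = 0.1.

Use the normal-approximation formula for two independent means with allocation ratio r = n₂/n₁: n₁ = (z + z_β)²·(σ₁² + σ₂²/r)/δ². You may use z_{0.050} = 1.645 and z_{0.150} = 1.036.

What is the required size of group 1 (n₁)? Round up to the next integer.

n₁ = (z_{α/2} + z_β)² · (σ₁² + σ₂²/r) / δ²
   = (1.645 + 1.036)² · (4² + 3.6²/3) / 0.5²
   = 7.1878 · (16 + 4.32) / 0.25
   = 7.1878 · 20.32 / 0.25
   = 584.22
Round up → n₁ = 585; n₂ = r·n₁ = 3 × 585 = 1755.

n₁ = 585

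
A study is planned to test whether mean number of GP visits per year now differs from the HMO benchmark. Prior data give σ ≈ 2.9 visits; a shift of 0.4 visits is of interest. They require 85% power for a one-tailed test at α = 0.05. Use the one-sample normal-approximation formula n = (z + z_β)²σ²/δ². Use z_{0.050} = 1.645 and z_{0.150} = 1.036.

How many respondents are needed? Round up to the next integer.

n = 378

n = (z_α + z_β)² · σ² / δ²
  = (1.645 + 1.036)² · 2.9² / 0.4²
  = 7.1878 · 8.41 / 0.16
  = 377.81
Round up → n = 378.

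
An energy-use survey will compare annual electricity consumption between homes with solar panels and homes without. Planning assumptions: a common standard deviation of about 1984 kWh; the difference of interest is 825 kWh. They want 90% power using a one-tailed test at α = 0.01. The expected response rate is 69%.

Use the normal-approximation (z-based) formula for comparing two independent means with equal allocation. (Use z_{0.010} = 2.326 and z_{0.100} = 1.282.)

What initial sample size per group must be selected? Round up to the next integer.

n = 219 per group

n = (z_α + z_β)² · (σ₁² + σ₂²) / δ²
  = (2.326 + 1.282)² · (2·1984² = 7872512) / 825²
  = 13.0177 · 7872512 / 680625
  = 150.57
Adjust for 69% response: 150.57 / 0.69 = 218.22.
Round up → n = 219 per group.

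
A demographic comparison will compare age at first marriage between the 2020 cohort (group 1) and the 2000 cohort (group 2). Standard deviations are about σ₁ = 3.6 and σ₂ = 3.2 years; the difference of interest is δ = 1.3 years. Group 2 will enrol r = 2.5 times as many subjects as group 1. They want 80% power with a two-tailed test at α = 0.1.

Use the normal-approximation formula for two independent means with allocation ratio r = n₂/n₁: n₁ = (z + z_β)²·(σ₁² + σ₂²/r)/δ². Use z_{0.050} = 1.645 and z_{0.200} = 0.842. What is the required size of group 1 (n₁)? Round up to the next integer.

n₁ = 63

n₁ = (z_{α/2} + z_β)² · (σ₁² + σ₂²/r) / δ²
   = (1.645 + 0.842)² · (3.6² + 3.2²/2.5) / 1.3²
   = 6.1852 · (12.96 + 4.096) / 1.69
   = 6.1852 · 17.056 / 1.69
   = 62.42
Round up → n₁ = 63; n₂ = r·n₁ = 2.5 × 63 = 158.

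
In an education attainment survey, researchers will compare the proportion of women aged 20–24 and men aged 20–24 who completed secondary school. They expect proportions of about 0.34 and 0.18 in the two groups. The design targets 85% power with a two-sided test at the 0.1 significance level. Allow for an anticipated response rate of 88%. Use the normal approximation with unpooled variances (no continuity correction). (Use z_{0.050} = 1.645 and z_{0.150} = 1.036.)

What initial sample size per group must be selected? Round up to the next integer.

n = (z_{α/2} + z_β)² · [p₁(1−p₁) + p₂(1−p₂)] / (p₁ − p₂)²
  = (1.645 + 1.036)² · (0.34·0.66 + 0.18·0.82) / (0.16)²
  = (2.681)² · (0.2244 + 0.1476) / 0.0256
  = 7.1878 · 0.3720 / 0.0256
  = 104.45
Adjust for 88% response: 104.45 / 0.88 = 118.69.
Round up → n = 119 per group.

n = 119 per group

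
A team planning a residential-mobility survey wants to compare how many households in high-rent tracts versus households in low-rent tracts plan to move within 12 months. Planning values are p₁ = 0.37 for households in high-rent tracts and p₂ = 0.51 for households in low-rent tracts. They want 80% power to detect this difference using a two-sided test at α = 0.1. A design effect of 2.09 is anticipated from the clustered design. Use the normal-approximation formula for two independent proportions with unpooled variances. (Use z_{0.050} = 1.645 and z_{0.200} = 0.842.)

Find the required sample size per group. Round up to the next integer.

n = 319 per group

n = (z_{α/2} + z_β)² · [p₁(1−p₁) + p₂(1−p₂)] / (p₁ − p₂)²
  = (1.645 + 0.842)² · (0.37·0.63 + 0.51·0.49) / (-0.14)²
  = (2.487)² · (0.2331 + 0.2499) / 0.0196
  = 6.1852 · 0.4830 / 0.0196
  = 152.42
Design effect: 2.09 × 152.42 = 318.56.
Round up → n = 319 per group.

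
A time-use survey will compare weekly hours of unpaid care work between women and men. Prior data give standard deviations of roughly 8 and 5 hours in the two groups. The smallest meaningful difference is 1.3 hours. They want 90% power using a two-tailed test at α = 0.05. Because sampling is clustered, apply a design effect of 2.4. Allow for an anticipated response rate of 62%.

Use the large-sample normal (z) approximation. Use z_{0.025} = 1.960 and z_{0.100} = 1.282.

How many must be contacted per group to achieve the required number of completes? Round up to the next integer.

n = 2143 per group

n = (z_{α/2} + z_β)² · (σ₁² + σ₂²) / δ²
  = (1.960 + 1.282)² · (8² + 5² = 89) / 1.3²
  = 10.5106 · 89 / 1.69
  = 553.51
Design effect: 2.4 × 553.51 = 1328.44.
Adjust for 62% response: 1328.44 / 0.62 = 2142.64.
Round up → n = 2143 per group.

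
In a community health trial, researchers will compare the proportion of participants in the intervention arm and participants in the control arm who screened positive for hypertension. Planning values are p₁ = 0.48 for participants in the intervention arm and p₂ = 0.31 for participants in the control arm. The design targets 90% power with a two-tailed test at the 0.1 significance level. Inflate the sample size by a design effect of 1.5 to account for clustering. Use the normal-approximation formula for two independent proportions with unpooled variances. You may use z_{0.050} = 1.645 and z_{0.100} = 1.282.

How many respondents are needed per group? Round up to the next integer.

n = (z_{α/2} + z_β)² · [p₁(1−p₁) + p₂(1−p₂)] / (p₁ − p₂)²
  = (1.645 + 1.282)² · (0.48·0.52 + 0.31·0.69) / (0.17)²
  = (2.927)² · (0.2496 + 0.2139) / 0.0289
  = 8.5673 · 0.4635 / 0.0289
  = 137.40
Design effect: 1.5 × 137.40 = 206.11.
Round up → n = 207 per group.

n = 207 per group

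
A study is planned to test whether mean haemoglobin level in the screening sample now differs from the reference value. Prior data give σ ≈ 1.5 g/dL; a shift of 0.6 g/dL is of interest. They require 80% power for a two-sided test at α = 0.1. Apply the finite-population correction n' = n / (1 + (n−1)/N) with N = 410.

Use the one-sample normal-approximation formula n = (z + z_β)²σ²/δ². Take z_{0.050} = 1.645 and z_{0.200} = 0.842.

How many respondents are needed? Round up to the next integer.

n = 36

n = (z_{α/2} + z_β)² · σ² / δ²
  = (1.645 + 0.842)² · 1.5² / 0.6²
  = 6.1852 · 2.25 / 0.36
  = 38.66
Finite-population correction (N = 410): 38.66 / (1 + (38.66 − 1)/410) = 35.41.
Round up → n = 36.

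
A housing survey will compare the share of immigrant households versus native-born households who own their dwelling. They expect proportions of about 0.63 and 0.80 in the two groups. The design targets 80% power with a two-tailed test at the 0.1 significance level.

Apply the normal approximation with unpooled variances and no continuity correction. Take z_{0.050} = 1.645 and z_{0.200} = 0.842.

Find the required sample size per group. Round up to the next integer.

n = (z_{α/2} + z_β)² · [p₁(1−p₁) + p₂(1−p₂)] / (p₁ − p₂)²
  = (1.645 + 0.842)² · (0.63·0.37 + 0.80·0.20) / (-0.17)²
  = (2.487)² · (0.2331 + 0.1600) / 0.0289
  = 6.1852 · 0.3931 / 0.0289
  = 84.13
Round up → n = 85 per group.

n = 85 per group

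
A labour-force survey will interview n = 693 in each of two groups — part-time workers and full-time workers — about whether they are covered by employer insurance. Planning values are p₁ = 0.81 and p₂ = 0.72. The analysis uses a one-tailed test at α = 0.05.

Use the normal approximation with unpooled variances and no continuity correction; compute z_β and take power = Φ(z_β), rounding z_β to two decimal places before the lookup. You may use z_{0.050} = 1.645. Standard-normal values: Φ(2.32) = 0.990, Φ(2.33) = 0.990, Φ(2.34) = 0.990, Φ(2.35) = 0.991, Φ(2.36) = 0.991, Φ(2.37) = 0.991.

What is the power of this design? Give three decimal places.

z_β = |p₁−p₂|·√(n/[p₁q₁+p₂q₂]) − z_α
    = 0.09 · √(693/0.3555) − 1.645
    = 0.09 · 44.1516 − 1.645
    = 3.9736 − 1.645 = 2.3286 → 2.33
Power = Φ(2.33) = 0.990.

Power ≈ 0.990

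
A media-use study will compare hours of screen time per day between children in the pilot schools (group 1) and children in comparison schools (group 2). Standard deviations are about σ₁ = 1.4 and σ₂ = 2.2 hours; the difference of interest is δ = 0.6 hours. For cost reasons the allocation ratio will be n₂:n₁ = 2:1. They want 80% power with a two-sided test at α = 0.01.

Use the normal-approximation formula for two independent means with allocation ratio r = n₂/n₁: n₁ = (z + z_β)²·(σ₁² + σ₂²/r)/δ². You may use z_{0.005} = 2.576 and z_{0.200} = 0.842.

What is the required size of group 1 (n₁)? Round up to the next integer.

n₁ = 143

n₁ = (z_{α/2} + z_β)² · (σ₁² + σ₂²/r) / δ²
   = (2.576 + 0.842)² · (1.4² + 2.2²/2) / 0.6²
   = 11.6827 · (1.96 + 2.42) / 0.36
   = 11.6827 · 4.38 / 0.36
   = 142.14
Round up → n₁ = 143; n₂ = r·n₁ = 2 × 143 = 286.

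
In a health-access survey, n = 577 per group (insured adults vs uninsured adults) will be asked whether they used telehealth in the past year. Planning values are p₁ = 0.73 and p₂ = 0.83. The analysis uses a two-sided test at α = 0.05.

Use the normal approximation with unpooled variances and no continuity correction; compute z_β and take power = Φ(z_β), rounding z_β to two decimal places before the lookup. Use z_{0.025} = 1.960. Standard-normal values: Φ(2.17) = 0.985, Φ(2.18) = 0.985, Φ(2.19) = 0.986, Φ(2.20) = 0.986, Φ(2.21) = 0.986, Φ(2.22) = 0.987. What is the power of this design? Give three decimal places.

z_β = |p₁−p₂|·√(n/[p₁q₁+p₂q₂]) − z_{α/2}
    = 0.10 · √(577/0.3382) − 1.960
    = 0.10 · 41.3049 − 1.960
    = 4.1305 − 1.960 = 2.1705 → 2.17
Power = Φ(2.17) = 0.985.

Power ≈ 0.985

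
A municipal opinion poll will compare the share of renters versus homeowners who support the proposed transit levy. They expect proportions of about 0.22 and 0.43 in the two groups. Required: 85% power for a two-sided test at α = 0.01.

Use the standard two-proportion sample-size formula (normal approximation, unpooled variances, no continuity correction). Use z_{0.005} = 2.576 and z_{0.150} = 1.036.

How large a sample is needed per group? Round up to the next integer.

n = 124 per group

n = (z_{α/2} + z_β)² · [p₁(1−p₁) + p₂(1−p₂)] / (p₁ − p₂)²
  = (2.576 + 1.036)² · (0.22·0.78 + 0.43·0.57) / (-0.21)²
  = (3.612)² · (0.1716 + 0.2451) / 0.0441
  = 13.0465 · 0.4167 / 0.0441
  = 123.28
Round up → n = 124 per group.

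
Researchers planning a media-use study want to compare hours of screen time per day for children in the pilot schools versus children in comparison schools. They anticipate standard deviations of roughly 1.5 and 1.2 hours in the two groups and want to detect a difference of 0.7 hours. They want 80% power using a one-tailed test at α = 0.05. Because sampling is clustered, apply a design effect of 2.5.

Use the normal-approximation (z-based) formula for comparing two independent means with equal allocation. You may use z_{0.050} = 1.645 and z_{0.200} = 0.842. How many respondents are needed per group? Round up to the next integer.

n = (z_α + z_β)² · (σ₁² + σ₂²) / δ²
  = (1.645 + 0.842)² · (1.5² + 1.2² = 3.69) / 0.7²
  = 6.1852 · 3.69 / 0.49
  = 46.58
Design effect: 2.5 × 46.58 = 116.45.
Round up → n = 117 per group.

n = 117 per group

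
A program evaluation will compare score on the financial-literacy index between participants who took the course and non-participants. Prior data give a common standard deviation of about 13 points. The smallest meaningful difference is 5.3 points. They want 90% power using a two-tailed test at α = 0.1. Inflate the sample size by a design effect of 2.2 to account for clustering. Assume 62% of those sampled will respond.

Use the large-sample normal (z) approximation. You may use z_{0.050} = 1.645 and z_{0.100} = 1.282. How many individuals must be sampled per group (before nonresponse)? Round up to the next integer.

n = (z_{α/2} + z_β)² · (σ₁² + σ₂²) / δ²
  = (1.645 + 1.282)² · (2·13² = 338) / 5.3²
  = 8.5673 · 338 / 28.09
  = 103.09
Design effect: 2.2 × 103.09 = 226.79.
Adjust for 62% response: 226.79 / 0.62 = 365.80.
Round up → n = 366 per group.

n = 366 per group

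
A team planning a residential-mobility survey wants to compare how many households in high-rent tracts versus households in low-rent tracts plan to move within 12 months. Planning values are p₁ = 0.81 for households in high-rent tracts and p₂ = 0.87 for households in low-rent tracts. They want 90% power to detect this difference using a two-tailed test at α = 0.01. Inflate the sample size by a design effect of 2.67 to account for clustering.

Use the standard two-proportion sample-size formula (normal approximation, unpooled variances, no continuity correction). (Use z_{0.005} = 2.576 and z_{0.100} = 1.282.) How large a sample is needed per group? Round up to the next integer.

n = (z_{α/2} + z_β)² · [p₁(1−p₁) + p₂(1−p₂)] / (p₁ − p₂)²
  = (2.576 + 1.282)² · (0.81·0.19 + 0.87·0.13) / (-0.06)²
  = (3.858)² · (0.1539 + 0.1131) / 0.0036
  = 14.8842 · 0.2670 / 0.0036
  = 1103.91
Design effect: 2.67 × 1103.91 = 2947.44.
Round up → n = 2948 per group.

n = 2948 per group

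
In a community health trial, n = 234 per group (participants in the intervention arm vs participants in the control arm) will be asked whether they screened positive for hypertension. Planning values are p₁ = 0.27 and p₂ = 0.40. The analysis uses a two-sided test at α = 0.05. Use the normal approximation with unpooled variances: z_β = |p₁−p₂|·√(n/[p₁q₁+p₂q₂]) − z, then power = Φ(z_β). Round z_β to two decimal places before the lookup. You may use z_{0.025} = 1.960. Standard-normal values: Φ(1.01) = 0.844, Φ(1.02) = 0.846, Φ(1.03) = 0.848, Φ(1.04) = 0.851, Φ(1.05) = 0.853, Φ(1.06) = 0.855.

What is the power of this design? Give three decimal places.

z_β = |p₁−p₂|·√(n/[p₁q₁+p₂q₂]) − z_{α/2}
    = 0.13 · √(234/0.4371) − 1.960
    = 0.13 · 23.1376 − 1.960
    = 3.0079 − 1.960 = 1.0479 → 1.05
Power = Φ(1.05) = 0.853.

Power ≈ 0.853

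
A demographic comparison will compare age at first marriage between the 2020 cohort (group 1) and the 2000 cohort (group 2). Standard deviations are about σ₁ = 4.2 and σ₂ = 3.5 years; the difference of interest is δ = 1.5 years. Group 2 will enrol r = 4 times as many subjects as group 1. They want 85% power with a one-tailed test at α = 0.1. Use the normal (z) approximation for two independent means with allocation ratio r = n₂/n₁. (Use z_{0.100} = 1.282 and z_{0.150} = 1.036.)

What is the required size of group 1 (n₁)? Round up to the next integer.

n₁ = 50

n₁ = (z_α + z_β)² · (σ₁² + σ₂²/r) / δ²
   = (1.282 + 1.036)² · (4.2² + 3.5²/4) / 1.5²
   = 5.3731 · (17.64 + 3.0625) / 2.25
   = 5.3731 · 20.7025 / 2.25
   = 49.44
Round up → n₁ = 50; n₂ = r·n₁ = 4 × 50 = 200.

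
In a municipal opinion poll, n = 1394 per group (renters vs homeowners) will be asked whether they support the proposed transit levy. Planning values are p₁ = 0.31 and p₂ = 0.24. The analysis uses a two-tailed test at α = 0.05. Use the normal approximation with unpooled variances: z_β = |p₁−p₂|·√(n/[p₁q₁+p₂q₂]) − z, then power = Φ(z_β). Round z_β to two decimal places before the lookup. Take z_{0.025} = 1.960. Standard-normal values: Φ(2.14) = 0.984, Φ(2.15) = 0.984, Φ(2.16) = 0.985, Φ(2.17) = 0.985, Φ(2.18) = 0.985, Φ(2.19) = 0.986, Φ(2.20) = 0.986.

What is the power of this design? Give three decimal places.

z_β = |p₁−p₂|·√(n/[p₁q₁+p₂q₂]) − z_{α/2}
    = 0.07 · √(1394/0.3963) − 1.960
    = 0.07 · 59.3088 − 1.960
    = 4.1516 − 1.960 = 2.1916 → 2.19
Power = Φ(2.19) = 0.986.

Power ≈ 0.986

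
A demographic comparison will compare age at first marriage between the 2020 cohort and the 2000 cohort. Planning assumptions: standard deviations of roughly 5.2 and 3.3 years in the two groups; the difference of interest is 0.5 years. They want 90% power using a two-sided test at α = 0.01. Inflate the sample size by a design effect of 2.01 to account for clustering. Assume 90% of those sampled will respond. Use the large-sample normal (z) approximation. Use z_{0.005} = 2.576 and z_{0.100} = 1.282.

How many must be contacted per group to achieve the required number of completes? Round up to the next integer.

n = 5044 per group

n = (z_{α/2} + z_β)² · (σ₁² + σ₂²) / δ²
  = (2.576 + 1.282)² · (5.2² + 3.3² = 37.93) / 0.5²
  = 14.8842 · 37.93 / 0.25
  = 2258.23
Design effect: 2.01 × 2258.23 = 4539.03.
Adjust for 90% response: 4539.03 / 0.90 = 5043.37.
Round up → n = 5044 per group.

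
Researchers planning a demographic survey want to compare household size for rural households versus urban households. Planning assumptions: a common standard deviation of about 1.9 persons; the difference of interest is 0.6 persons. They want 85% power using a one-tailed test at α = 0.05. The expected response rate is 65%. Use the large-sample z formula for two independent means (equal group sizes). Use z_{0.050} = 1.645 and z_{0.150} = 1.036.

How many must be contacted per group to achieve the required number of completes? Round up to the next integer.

n = 222 per group

n = (z_α + z_β)² · (σ₁² + σ₂²) / δ²
  = (1.645 + 1.036)² · (2·1.9² = 7.22) / 0.6²
  = 7.1878 · 7.22 / 0.36
  = 144.15
Adjust for 65% response: 144.15 / 0.65 = 221.78.
Round up → n = 222 per group.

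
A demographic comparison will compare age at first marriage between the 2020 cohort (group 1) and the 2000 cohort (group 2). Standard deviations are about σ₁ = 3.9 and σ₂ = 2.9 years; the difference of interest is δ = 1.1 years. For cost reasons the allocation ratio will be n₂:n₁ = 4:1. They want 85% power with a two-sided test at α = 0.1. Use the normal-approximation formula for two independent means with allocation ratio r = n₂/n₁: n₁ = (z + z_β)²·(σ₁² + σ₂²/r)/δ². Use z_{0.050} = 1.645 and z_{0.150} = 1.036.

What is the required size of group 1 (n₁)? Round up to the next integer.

n₁ = (z_{α/2} + z_β)² · (σ₁² + σ₂²/r) / δ²
   = (1.645 + 1.036)² · (3.9² + 2.9²/4) / 1.1²
   = 7.1878 · (15.21 + 2.1025) / 1.21
   = 7.1878 · 17.3125 / 1.21
   = 102.84
Round up → n₁ = 103; n₂ = r·n₁ = 4 × 103 = 412.

n₁ = 103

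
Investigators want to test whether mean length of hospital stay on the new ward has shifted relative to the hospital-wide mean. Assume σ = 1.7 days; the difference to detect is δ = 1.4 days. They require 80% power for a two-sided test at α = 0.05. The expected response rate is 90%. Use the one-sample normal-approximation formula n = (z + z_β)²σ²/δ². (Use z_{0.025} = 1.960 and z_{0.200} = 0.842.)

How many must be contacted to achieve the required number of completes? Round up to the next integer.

n = 13

n = (z_{α/2} + z_β)² · σ² / δ²
  = (1.960 + 0.842)² · 1.7² / 1.4²
  = 7.8512 · 2.89 / 1.96
  = 11.58
Adjust for 90% response: 11.58 / 0.90 = 12.86.
Round up → n = 13.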